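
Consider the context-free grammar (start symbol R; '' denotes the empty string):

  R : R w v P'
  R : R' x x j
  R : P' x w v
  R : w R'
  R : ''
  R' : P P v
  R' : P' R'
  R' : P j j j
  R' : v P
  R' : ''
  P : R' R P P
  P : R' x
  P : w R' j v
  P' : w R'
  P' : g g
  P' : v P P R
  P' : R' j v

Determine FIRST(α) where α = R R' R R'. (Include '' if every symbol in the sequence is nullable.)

{ g, j, v, w, x, '' }

Add FIRST(R)\{''} = { g, j, v, w, x }; R is nullable, continue.
Add FIRST(R')\{''} = { g, j, v, w, x }; R' is nullable, continue.
Add FIRST(R)\{''} = { g, j, v, w, x }; R is nullable, continue.
Add FIRST(R')\{''} = { g, j, v, w, x }; R' is nullable, continue.
Every symbol is nullable, so include ''.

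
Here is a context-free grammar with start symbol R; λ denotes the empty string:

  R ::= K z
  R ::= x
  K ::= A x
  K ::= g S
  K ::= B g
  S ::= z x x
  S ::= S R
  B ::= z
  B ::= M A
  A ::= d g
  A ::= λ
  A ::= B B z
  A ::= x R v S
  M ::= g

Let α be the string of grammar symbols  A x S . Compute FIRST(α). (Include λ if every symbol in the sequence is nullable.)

Add FIRST(A)\{λ} = { d, g, x, z }; A is nullable, continue.
x is a terminal; add {x} and stop.

{ d, g, x, z }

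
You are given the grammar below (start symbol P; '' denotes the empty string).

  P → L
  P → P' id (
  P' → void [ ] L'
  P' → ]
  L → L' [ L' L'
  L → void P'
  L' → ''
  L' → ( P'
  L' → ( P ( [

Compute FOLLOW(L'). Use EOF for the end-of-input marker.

In P' → void [ ] L': L' is at the end, add FOLLOW(P') = { EOF, (, [, id }.
In L → L' [ L' L': add FIRST([ L' L') = { [ }.
In L → L' [ L' L': add FIRST(L')\{''} = { ( }.
  Since L' is nullable, also add FOLLOW(L) = { EOF, ( }.
In L → L' [ L' L': L' is at the end, add FOLLOW(L) = { EOF, ( }.
Union: FOLLOW(L') = { EOF, (, [, id }.

{ EOF, (, [, id }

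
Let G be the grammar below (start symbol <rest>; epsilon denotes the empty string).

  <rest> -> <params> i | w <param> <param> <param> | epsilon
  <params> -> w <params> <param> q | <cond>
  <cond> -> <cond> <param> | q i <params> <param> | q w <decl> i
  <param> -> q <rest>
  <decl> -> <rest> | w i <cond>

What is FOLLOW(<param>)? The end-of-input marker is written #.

In <rest> -> w <param> <param> <param>: add FIRST(<param> <param>) = { q }.
In <rest> -> w <param> <param> <param>: add FIRST(<param>) = { q }.
In <rest> -> w <param> <param> <param>: <param> is at the end, add FOLLOW(<rest>) = { #, i, q }.
In <params> -> w <params> <param> q: add FIRST(q) = { q }.
In <cond> -> <cond> <param>: <param> is at the end, add FOLLOW(<cond>) = { i, q }.
In <cond> -> q i <params> <param>: <param> is at the end, add FOLLOW(<cond>) = { i, q }.
Union: FOLLOW(<param>) = { #, i, q }.

{ #, i, q }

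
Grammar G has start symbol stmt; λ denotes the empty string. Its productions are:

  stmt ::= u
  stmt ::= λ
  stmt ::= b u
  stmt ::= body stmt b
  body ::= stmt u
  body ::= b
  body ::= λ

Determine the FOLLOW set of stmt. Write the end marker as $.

stmt is the start symbol, so $ ∈ FOLLOW(stmt).
In stmt ::= body stmt b: add FIRST(b) = { b }.
In body ::= stmt u: add FIRST(u) = { u }.
Union: FOLLOW(stmt) = { $, b, u }.

{ $, b, u }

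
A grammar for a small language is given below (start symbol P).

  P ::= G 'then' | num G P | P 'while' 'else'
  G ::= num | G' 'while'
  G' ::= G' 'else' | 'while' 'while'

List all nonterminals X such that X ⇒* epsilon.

{ } (none)

No nonterminal has an empty production or an RHS whose symbols are all nullable.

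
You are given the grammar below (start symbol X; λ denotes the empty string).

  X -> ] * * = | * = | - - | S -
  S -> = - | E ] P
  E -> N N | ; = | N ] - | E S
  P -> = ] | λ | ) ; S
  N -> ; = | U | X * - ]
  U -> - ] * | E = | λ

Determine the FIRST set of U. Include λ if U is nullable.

{ *, -, ;, =, ], λ }

U -> - ] * contributes {-}.
From U -> E =: E nullable, take FIRST(E) ∪ {=} = { *, -, ;, =, ] }.
U -> λ contributes λ.
Union: FIRST(U) = { *, -, ;, =, ], λ }.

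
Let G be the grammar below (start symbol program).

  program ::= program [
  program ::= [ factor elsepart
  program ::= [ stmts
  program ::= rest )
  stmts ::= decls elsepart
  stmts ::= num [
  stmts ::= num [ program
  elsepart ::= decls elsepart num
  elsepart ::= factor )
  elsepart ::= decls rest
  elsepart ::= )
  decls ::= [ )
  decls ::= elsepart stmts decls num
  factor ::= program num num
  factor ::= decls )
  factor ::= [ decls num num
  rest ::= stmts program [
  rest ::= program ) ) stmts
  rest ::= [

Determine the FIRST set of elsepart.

{ ), [, num }

From elsepart ::= decls elsepart num: add FIRST(decls) = { ), [, num }.
From elsepart ::= factor ): add FIRST(factor) = { ), [, num }.
From elsepart ::= decls rest: add FIRST(decls) = { ), [, num }.
elsepart ::= ) contributes {)}.
Union: FIRST(elsepart) = { ), [, num }.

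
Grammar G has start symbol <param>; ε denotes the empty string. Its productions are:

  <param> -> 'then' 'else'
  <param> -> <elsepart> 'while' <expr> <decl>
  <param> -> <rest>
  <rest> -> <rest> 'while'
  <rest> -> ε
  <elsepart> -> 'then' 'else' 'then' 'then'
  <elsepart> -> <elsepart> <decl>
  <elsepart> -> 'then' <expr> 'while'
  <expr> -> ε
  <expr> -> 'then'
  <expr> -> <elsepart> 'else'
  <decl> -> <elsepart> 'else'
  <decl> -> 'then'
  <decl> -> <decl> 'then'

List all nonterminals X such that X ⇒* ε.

Directly nullable (have an ε-production): <rest>, <expr>.
<param> -> <rest> with every symbol nullable, so <param> is nullable.
No other nonterminal has a production whose RHS symbols are all nullable.

{ <expr>, <param>, <rest> }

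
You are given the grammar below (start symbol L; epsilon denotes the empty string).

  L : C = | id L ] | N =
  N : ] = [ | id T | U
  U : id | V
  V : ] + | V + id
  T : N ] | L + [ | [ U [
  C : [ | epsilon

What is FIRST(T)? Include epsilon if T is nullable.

{ =, [, ], id }

From T : N ]: add FIRST(N) = { ], id }.
From T : L + [: add FIRST(L) = { =, [, ], id }.
T : [ U [ contributes {[}.
Union: FIRST(T) = { =, [, ], id }.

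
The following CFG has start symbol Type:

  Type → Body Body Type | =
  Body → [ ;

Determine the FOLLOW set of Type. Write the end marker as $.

Type is the start symbol, so $ ∈ FOLLOW(Type).
In Type → Body Body Type: Type is at the end, add FOLLOW(Type) = { $ }.
Union: FOLLOW(Type) = { $ }.

{ $ }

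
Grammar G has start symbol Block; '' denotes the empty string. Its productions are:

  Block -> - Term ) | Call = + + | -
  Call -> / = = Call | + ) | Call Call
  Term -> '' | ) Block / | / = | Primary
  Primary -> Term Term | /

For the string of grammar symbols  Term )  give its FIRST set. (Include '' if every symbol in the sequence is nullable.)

Add FIRST(Term)\{''} = { ), / }; Term is nullable, continue.
) is a terminal; add {)} and stop.

{ ), / }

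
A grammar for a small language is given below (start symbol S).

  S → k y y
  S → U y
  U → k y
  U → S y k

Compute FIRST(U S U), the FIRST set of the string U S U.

{ k }

Add FIRST(U) = { k }; U is not nullable, stop.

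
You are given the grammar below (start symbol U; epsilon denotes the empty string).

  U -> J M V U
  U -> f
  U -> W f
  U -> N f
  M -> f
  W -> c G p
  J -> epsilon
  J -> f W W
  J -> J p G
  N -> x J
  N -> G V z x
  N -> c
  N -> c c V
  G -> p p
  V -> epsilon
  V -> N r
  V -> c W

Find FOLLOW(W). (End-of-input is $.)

{ c, f, p, r, x, z }

In U -> W f: add FIRST(f) = { f }.
In J -> f W W: add FIRST(W) = { c }.
In J -> f W W: W is at the end, add FOLLOW(J) = { f, p, r }.
In V -> c W: W is at the end, add FOLLOW(V) = { c, f, p, r, x, z }.
Union: FOLLOW(W) = { c, f, p, r, x, z }.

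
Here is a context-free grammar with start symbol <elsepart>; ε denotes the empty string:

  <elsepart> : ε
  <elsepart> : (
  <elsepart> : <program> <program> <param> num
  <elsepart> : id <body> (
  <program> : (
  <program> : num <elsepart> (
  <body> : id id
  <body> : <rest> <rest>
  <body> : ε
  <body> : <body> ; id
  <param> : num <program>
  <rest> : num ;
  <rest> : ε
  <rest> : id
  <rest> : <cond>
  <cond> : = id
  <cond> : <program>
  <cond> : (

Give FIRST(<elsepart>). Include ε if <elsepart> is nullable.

{ (, id, num, ε }

<elsepart> : ε contributes ε.
<elsepart> : ( contributes {(}.
From <elsepart> : <program> <program> <param> num: add FIRST(<program>) = { (, num }.
<elsepart> : id <body> ( contributes {id}.
Union: FIRST(<elsepart>) = { (, id, num, ε }.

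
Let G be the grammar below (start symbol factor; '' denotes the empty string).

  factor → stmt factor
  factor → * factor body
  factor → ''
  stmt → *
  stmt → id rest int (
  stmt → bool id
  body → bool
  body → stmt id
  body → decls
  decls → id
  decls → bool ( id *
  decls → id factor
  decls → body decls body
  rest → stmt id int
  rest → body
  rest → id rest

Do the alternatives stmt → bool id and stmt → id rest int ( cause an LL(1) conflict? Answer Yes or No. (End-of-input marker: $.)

FIRST(bool id) = { bool } and FIRST(id rest int () = { id }.
The FIRST sets are disjoint and neither alternative is nullable — no conflict.

No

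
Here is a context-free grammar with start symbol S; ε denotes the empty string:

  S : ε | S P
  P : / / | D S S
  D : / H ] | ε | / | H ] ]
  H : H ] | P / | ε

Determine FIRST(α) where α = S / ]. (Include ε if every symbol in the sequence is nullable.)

Add FIRST(S)\{ε} = { /, ] }; S is nullable, continue.
/ is a terminal; add {/} and stop.

{ /, ] }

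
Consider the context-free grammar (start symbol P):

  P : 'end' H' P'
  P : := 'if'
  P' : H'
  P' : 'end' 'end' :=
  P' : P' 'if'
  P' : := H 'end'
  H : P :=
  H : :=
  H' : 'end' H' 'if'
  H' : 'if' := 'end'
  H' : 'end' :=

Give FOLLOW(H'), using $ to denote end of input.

{ $, 'end', 'if', := }

In P : 'end' H' P': add FIRST(P') = { 'end', 'if', := }.
In P' : H': H' is at the end, add FOLLOW(P') = { $, 'if', := }.
In H' : 'end' H' 'if': add FIRST('if') = { 'if' }.
Union: FOLLOW(H') = { $, 'end', 'if', := }.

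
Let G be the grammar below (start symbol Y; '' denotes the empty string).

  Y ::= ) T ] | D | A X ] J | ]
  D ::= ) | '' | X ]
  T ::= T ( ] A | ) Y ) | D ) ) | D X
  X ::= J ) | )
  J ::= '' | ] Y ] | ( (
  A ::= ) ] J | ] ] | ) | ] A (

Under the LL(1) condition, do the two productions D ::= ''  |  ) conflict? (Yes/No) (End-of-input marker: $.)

FIRST('') = { '' } and FIRST()) = { ) }.
The first alternative is nullable and FOLLOW(D) = { $, (, ), ] } shares ) with FIRST of the second — conflict.

Yes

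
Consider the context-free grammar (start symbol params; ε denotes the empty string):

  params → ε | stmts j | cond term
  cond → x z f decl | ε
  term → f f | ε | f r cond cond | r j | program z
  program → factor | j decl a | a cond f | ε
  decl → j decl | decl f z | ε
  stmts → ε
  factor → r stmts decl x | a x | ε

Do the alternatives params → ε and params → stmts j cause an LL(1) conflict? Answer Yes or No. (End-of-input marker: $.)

No

FIRST(ε) = { ε } and FIRST(stmts j) = { j }.
The first is nullable but FOLLOW(params) = { $ } is disjoint from FIRST of the second.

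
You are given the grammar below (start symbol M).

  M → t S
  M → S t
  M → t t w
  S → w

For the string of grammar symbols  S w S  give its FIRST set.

{ w }

Add FIRST(S) = { w }; S is not nullable, stop.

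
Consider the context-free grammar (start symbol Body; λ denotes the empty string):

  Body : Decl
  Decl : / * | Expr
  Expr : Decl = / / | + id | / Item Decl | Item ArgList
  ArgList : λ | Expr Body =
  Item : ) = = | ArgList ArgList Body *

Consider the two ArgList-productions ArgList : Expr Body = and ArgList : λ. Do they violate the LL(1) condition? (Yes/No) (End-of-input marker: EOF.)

Yes

FIRST(Expr Body =) = { ), +, / } and FIRST(λ) = { λ }.
The second alternative is nullable and FOLLOW(ArgList) = { EOF, ), *, +, /, = } shares ) with FIRST of the first — conflict.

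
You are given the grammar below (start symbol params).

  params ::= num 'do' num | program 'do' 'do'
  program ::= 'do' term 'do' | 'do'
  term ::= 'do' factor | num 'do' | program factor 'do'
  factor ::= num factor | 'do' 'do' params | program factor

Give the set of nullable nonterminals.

{ } (none)

No nonterminal has an empty production or an RHS whose symbols are all nullable.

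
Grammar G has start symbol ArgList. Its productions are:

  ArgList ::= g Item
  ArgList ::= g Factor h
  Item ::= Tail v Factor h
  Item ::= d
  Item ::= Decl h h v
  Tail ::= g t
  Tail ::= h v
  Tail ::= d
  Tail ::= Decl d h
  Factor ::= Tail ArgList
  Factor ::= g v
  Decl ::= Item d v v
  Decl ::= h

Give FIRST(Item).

{ d, g, h }

From Item ::= Tail v Factor h: add FIRST(Tail) = { d, g, h }.
Item ::= d contributes {d}.
From Item ::= Decl h h v: add FIRST(Decl) = { d, g, h }.
Union: FIRST(Item) = { d, g, h }.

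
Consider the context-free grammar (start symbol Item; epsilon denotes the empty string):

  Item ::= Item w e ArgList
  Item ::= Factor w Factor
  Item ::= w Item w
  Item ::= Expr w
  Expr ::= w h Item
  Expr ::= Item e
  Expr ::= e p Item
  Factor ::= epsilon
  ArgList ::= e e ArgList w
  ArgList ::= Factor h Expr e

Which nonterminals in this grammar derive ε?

Directly nullable (have an epsilon-production): Factor.
No other nonterminal has a production whose RHS symbols are all nullable.

{ Factor }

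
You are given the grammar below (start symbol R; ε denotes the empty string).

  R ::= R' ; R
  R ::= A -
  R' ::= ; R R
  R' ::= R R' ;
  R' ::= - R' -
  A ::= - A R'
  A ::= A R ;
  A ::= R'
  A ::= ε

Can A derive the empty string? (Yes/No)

A has an ε-production, so A ⇒ ε.

Yes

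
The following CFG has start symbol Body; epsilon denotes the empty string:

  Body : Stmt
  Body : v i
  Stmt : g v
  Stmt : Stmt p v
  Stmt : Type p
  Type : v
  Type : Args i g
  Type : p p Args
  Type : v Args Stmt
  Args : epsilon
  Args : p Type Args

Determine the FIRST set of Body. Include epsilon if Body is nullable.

{ g, i, p, v }

From Body : Stmt: add FIRST(Stmt) = { g, i, p, v }.
Body : v i contributes {v}.
Union: FIRST(Body) = { g, i, p, v }.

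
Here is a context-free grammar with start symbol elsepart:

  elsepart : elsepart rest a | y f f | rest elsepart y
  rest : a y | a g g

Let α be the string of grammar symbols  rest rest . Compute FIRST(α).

Add FIRST(rest) = { a }; rest is not nullable, stop.

{ a }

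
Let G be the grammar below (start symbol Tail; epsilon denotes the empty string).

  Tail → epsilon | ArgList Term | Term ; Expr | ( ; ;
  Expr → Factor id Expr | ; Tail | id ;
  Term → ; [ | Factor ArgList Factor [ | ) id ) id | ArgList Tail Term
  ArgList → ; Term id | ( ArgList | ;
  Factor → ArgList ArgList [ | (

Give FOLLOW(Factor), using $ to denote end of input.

{ (, ;, [, id }

In Expr → Factor id Expr: add FIRST(id Expr) = { id }.
In Term → Factor ArgList Factor [: add FIRST(ArgList Factor [) = { (, ; }.
In Term → Factor ArgList Factor [: add FIRST([) = { [ }.
Union: FOLLOW(Factor) = { (, ;, [, id }.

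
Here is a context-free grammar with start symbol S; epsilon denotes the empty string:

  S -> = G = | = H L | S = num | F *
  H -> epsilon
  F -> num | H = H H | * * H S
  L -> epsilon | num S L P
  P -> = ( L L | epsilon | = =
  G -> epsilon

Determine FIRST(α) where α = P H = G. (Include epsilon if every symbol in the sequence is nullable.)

Add FIRST(P)\{epsilon} = { = }; P is nullable, continue.
Add FIRST(H)\{epsilon} = {  }; H is nullable, continue.
= is a terminal; add {=} and stop.

{ = }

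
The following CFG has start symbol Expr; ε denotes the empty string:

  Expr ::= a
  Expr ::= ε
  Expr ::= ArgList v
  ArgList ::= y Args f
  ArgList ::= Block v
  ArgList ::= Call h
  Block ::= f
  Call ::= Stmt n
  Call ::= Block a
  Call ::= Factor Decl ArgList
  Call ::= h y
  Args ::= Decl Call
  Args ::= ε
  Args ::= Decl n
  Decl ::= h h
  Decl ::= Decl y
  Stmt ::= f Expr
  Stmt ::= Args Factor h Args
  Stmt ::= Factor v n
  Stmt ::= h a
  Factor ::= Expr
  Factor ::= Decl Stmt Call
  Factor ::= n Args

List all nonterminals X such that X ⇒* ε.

{ Args, Expr, Factor }

Directly nullable (have an ε-production): Expr, Args.
Factor ::= Expr with every symbol nullable, so Factor is nullable.
No other nonterminal has a production whose RHS symbols are all nullable.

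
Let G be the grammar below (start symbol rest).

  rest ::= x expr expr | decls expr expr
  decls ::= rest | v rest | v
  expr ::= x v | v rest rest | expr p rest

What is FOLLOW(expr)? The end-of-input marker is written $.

{ $, p, v, x }

In rest ::= x expr expr: add FIRST(expr) = { v, x }.
In rest ::= x expr expr: expr is at the end, add FOLLOW(rest) = { $, p, v, x }.
In rest ::= decls expr expr: add FIRST(expr) = { v, x }.
In rest ::= decls expr expr: expr is at the end, add FOLLOW(rest) = { $, p, v, x }.
In expr ::= expr p rest: add FIRST(p rest) = { p }.
Union: FOLLOW(expr) = { $, p, v, x }.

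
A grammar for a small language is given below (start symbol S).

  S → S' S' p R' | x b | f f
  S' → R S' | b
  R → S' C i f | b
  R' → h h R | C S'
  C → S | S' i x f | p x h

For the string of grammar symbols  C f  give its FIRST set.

Add FIRST(C) = { b, f, p, x }; C is not nullable, stop.

{ b, f, p, x }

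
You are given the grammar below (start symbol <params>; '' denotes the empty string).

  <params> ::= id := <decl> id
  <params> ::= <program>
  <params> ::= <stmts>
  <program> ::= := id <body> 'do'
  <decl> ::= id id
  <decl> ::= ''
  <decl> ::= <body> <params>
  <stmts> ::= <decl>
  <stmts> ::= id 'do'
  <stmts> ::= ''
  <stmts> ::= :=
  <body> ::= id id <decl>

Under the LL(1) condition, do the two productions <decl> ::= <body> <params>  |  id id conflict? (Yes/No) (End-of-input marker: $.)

Yes

FIRST(<body> <params>) = { id } and FIRST(id id) = { id }.
Both contain id, so the two alternatives are not disjoint — LL(1) conflict.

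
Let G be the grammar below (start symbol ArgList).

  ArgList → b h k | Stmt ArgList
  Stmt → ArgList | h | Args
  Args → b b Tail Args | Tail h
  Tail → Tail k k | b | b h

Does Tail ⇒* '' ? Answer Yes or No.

No nonterminal in this grammar is nullable.
No production of Tail has an RHS whose symbols are all nullable, so Tail is not nullable.

No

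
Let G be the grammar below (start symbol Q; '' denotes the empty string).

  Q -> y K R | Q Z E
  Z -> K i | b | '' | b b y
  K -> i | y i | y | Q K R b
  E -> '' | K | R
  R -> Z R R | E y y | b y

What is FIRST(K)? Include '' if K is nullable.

K -> i contributes {i}.
K -> y i contributes {y}.
K -> y contributes {y}.
From K -> Q K R b: add FIRST(Q) = { y }.
Union: FIRST(K) = { i, y }.

{ i, y }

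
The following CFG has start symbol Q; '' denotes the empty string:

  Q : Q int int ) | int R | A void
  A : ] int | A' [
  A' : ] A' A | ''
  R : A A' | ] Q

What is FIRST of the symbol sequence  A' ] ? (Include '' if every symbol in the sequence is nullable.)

Add FIRST(A')\{''} = { ] }; A' is nullable, continue.
] is a terminal; add {]} and stop.

{ ] }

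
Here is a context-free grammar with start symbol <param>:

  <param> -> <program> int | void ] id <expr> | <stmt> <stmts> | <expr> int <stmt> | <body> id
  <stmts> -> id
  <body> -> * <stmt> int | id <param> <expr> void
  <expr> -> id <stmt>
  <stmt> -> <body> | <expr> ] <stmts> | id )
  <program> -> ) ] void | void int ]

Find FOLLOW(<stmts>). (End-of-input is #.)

In <param> -> <stmt> <stmts>: <stmts> is at the end, add FOLLOW(<param>) = { #, id }.
In <stmt> -> <expr> ] <stmts>: <stmts> is at the end, add FOLLOW(<stmt>) = { #, ], id, int, void }.
Union: FOLLOW(<stmts>) = { #, ], id, int, void }.

{ #, ], id, int, void }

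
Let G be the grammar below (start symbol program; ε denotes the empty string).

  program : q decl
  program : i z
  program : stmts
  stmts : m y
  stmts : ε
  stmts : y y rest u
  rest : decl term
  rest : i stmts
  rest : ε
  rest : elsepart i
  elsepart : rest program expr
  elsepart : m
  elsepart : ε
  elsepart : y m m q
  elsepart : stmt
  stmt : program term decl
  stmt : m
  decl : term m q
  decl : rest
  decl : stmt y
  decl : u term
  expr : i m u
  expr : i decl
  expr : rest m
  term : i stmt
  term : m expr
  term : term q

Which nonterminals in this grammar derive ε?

Directly nullable (have an ε-production): stmts, rest, elsepart.
program : stmts with every symbol nullable, so program is nullable.
decl : rest with every symbol nullable, so decl is nullable.
No other nonterminal has a production whose RHS symbols are all nullable.

{ decl, elsepart, program, rest, stmts }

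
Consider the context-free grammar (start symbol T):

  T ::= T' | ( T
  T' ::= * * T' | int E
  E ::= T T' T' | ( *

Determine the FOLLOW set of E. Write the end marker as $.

{ $, *, int }

In T' ::= int E: E is at the end, add FOLLOW(T') = { $, *, int }.
Union: FOLLOW(E) = { $, *, int }.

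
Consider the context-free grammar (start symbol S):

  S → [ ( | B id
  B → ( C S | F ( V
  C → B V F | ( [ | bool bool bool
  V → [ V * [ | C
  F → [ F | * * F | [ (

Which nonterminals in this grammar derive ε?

No nonterminal has an empty production or an RHS whose symbols are all nullable.

{ } (none)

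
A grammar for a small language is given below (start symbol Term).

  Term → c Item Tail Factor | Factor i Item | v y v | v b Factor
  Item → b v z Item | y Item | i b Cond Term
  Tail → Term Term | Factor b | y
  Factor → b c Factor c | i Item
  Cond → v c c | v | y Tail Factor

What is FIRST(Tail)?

From Tail → Term Term: add FIRST(Term) = { b, c, i, v }.
From Tail → Factor b: add FIRST(Factor) = { b, i }.
Tail → y contributes {y}.
Union: FIRST(Tail) = { b, c, i, v, y }.

{ b, c, i, v, y }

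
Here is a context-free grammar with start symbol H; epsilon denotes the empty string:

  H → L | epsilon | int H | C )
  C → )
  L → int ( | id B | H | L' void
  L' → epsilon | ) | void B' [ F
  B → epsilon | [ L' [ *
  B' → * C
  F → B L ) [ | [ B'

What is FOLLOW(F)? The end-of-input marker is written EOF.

{ [, void }

In L' → void B' [ F: F is at the end, add FOLLOW(L') = { [, void }.
Union: FOLLOW(F) = { [, void }.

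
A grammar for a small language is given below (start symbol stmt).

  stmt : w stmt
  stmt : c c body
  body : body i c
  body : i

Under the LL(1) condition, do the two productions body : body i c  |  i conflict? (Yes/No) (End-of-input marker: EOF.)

Yes

FIRST(body i c) = { i } and FIRST(i) = { i }.
Both contain i, so the two alternatives are not disjoint — LL(1) conflict.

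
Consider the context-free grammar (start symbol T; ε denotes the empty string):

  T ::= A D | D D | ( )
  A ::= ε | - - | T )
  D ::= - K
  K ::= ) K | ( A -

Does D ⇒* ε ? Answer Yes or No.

Nullable nonterminals: A.
No production of D has an RHS whose symbols are all nullable, so D is not nullable.

No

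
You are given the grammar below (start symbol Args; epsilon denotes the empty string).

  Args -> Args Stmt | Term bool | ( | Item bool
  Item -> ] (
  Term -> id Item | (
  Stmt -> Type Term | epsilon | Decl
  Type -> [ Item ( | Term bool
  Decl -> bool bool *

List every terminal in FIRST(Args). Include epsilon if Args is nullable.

{ (, ], id }

From Args -> Args Stmt: add FIRST(Args) = { (, ], id }.
From Args -> Term bool: add FIRST(Term) = { (, id }.
Args -> ( contributes {(}.
From Args -> Item bool: add FIRST(Item) = { ] }.
Union: FIRST(Args) = { (, ], id }.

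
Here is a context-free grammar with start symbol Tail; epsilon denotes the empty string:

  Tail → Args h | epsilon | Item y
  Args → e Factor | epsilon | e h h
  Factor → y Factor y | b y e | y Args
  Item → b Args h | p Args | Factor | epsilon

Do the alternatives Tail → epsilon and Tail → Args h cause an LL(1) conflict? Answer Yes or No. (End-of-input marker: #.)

FIRST(epsilon) = { epsilon } and FIRST(Args h) = { e, h }.
The first is nullable but FOLLOW(Tail) = { # } is disjoint from FIRST of the second.

No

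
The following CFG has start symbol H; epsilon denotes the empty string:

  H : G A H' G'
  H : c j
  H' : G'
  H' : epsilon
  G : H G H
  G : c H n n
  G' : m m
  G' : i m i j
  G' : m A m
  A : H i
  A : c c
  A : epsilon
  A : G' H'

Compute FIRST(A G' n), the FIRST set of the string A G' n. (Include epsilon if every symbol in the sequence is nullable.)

Add FIRST(A)\{epsilon} = { c, i, m }; A is nullable, continue.
Add FIRST(G') = { i, m }; G' is not nullable, stop.

{ c, i, m }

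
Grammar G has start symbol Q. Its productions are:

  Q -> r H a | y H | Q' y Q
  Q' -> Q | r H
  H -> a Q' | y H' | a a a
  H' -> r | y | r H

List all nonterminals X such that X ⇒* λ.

{ } (none)

No nonterminal has an empty production or an RHS whose symbols are all nullable.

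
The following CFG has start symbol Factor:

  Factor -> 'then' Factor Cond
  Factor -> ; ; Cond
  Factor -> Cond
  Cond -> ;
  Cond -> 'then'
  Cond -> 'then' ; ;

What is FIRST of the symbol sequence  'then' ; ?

'then' is a terminal; add {'then'} and stop.

{ 'then' }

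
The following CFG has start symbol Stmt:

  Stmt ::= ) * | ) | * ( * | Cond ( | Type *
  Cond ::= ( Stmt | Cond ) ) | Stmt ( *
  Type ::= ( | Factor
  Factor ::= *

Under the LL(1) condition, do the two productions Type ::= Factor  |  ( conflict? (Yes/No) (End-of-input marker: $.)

No

FIRST(Factor) = { * } and FIRST(() = { ( }.
The FIRST sets are disjoint and neither alternative is nullable — no conflict.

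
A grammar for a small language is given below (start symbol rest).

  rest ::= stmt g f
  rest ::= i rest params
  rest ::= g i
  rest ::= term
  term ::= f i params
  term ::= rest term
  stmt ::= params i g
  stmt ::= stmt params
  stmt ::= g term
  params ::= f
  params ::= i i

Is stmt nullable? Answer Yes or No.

No

No nonterminal in this grammar is nullable.
No production of stmt has an RHS whose symbols are all nullable, so stmt is not nullable.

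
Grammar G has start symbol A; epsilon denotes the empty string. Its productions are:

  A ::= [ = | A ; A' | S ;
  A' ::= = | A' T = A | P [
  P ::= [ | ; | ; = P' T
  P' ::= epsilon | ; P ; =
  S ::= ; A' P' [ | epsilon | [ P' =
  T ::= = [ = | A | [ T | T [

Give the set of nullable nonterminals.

{ P', S }

Directly nullable (have an epsilon-production): P', S.
No other nonterminal has a production whose RHS symbols are all nullable.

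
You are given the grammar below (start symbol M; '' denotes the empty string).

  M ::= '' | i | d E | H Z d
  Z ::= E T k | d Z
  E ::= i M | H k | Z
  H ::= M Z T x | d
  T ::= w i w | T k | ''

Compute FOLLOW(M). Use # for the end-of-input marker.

{ #, d, i, k, w }

M is the start symbol, so # ∈ FOLLOW(M).
In E ::= i M: M is at the end, add FOLLOW(E) = { #, d, i, k, w }.
In H ::= M Z T x: add FIRST(Z T x) = { d, i }.
Union: FOLLOW(M) = { #, d, i, k, w }.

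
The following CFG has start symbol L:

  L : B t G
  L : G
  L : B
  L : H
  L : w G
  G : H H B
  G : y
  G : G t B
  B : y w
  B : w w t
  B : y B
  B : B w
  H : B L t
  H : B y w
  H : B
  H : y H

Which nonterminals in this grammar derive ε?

No nonterminal has an empty production or an RHS whose symbols are all nullable.

{ } (none)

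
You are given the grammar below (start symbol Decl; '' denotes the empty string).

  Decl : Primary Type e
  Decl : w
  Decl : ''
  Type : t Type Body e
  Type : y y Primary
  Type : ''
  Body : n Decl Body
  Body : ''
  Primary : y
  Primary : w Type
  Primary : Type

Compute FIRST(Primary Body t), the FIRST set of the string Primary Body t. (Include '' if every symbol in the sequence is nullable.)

{ n, t, w, y }

Add FIRST(Primary)\{''} = { t, w, y }; Primary is nullable, continue.
Add FIRST(Body)\{''} = { n }; Body is nullable, continue.
t is a terminal; add {t} and stop.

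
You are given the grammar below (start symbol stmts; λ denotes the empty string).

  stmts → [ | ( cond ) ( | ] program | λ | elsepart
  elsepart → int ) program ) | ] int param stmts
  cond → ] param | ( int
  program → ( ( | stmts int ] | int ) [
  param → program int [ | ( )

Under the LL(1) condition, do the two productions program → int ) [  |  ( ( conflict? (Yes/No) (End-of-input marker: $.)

FIRST(int ) [) = { int } and FIRST(( () = { ( }.
The FIRST sets are disjoint and neither alternative is nullable — no conflict.

No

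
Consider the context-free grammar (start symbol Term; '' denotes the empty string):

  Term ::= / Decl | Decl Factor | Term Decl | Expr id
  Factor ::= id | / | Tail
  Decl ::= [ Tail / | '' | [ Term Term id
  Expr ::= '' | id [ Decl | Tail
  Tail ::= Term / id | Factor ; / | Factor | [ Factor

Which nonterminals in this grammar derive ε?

Directly nullable (have an ''-production): Decl, Expr.
No other nonterminal has a production whose RHS symbols are all nullable.

{ Decl, Expr }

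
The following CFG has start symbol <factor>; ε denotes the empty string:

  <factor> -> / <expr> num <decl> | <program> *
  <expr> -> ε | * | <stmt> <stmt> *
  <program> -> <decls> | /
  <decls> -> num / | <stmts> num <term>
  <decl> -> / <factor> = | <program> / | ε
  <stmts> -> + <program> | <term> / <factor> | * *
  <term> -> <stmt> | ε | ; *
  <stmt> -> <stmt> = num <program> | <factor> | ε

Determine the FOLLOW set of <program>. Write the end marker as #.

In <factor> -> <program> *: add FIRST(*) = { * }.
In <decl> -> <program> /: add FIRST(/) = { / }.
In <stmts> -> + <program>: <program> is at the end, add FOLLOW(<stmts>) = { num }.
In <stmt> -> <stmt> = num <program>: <program> is at the end, add FOLLOW(<stmt>) = { *, +, /, ;, =, num }.
Union: FOLLOW(<program>) = { *, +, /, ;, =, num }.

{ *, +, /, ;, =, num }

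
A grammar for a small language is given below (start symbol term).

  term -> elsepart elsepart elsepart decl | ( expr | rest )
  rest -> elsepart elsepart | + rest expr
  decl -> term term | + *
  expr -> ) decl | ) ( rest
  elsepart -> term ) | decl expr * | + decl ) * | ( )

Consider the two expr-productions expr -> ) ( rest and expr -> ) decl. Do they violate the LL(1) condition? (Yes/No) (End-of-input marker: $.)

FIRST() ( rest) = { ) } and FIRST() decl) = { ) }.
Both contain ), so the two alternatives are not disjoint — LL(1) conflict.

Yes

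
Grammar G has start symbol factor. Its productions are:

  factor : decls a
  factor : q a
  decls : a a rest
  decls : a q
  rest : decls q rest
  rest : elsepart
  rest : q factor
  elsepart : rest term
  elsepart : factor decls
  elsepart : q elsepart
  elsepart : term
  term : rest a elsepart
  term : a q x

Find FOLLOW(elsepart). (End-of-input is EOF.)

In rest : elsepart: elsepart is at the end, add FOLLOW(rest) = { a, q }.
In elsepart : q elsepart: elsepart is at the end, add FOLLOW(elsepart) = { a, q }.
In term : rest a elsepart: elsepart is at the end, add FOLLOW(term) = { a, q }.
Union: FOLLOW(elsepart) = { a, q }.

{ a, q }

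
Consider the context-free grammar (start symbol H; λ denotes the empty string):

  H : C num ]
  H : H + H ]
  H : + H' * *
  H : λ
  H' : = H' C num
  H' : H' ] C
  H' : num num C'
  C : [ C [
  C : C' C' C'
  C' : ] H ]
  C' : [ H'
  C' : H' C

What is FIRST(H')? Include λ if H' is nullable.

H' : = H' C num contributes {=}.
From H' : H' ] C: add FIRST(H') = { =, num }.
H' : num num C' contributes {num}.
Union: FIRST(H') = { =, num }.

{ =, num }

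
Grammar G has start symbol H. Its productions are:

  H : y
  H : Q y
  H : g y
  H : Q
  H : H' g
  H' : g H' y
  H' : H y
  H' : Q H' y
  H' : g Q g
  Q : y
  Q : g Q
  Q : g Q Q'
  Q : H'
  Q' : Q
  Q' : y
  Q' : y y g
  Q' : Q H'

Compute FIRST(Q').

{ g, y }

From Q' : Q: add FIRST(Q) = { g, y }.
Q' : y contributes {y}.
Q' : y y g contributes {y}.
From Q' : Q H': add FIRST(Q) = { g, y }.
Union: FIRST(Q') = { g, y }.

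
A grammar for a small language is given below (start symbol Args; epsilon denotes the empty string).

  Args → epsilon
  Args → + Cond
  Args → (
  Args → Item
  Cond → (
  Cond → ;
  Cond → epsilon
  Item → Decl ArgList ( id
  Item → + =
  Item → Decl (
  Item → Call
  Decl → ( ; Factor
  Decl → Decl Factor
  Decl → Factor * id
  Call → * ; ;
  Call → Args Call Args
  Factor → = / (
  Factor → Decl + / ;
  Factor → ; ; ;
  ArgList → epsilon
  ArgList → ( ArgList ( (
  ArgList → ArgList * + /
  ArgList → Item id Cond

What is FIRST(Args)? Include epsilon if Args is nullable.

{ (, *, +, ;, =, epsilon }

Args → epsilon contributes epsilon.
Args → + Cond contributes {+}.
Args → ( contributes {(}.
From Args → Item: add FIRST(Item) = { (, *, +, ;, = }.
Union: FIRST(Args) = { (, *, +, ;, =, epsilon }.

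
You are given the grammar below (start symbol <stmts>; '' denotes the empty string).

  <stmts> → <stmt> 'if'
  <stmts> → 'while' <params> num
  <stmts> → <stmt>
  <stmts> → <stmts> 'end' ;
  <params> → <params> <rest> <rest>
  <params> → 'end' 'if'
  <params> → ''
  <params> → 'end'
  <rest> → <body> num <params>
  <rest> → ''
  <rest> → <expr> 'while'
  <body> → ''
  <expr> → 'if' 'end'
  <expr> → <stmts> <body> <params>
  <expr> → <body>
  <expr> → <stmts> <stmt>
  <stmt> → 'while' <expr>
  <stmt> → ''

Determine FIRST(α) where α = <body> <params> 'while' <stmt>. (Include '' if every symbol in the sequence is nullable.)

Add FIRST(<body>)\{''} = {  }; <body> is nullable, continue.
Add FIRST(<params>)\{''} = { 'end', 'if', 'while', num }; <params> is nullable, continue.
'while' is a terminal; add {'while'} and stop.

{ 'end', 'if', 'while', num }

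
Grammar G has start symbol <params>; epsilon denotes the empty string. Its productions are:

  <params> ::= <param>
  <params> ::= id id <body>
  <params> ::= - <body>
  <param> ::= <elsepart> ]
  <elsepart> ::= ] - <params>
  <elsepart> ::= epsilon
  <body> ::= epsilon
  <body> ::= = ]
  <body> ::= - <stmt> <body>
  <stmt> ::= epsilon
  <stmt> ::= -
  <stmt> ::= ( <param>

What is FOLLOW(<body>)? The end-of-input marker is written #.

{ #, ] }

In <params> ::= id id <body>: <body> is at the end, add FOLLOW(<params>) = { #, ] }.
In <params> ::= - <body>: <body> is at the end, add FOLLOW(<params>) = { #, ] }.
In <body> ::= - <stmt> <body>: <body> is at the end, add FOLLOW(<body>) = { #, ] }.
Union: FOLLOW(<body>) = { #, ] }.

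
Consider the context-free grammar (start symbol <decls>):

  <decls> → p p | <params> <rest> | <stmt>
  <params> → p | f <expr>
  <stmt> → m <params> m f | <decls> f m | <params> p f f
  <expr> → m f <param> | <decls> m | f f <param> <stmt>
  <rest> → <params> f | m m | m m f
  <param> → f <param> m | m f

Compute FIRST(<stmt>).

<stmt> → m <params> m f contributes {m}.
From <stmt> → <decls> f m: add FIRST(<decls>) = { f, m, p }.
From <stmt> → <params> p f f: add FIRST(<params>) = { f, p }.
Union: FIRST(<stmt>) = { f, m, p }.

{ f, m, p }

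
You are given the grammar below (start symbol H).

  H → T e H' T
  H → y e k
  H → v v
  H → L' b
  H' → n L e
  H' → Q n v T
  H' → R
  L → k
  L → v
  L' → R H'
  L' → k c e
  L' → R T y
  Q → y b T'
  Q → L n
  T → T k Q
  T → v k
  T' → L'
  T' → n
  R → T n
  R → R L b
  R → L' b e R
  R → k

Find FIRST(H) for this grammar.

{ k, v, y }

From H → T e H' T: add FIRST(T) = { v }.
H → y e k contributes {y}.
H → v v contributes {v}.
From H → L' b: add FIRST(L') = { k, v }.
Union: FIRST(H) = { k, v, y }.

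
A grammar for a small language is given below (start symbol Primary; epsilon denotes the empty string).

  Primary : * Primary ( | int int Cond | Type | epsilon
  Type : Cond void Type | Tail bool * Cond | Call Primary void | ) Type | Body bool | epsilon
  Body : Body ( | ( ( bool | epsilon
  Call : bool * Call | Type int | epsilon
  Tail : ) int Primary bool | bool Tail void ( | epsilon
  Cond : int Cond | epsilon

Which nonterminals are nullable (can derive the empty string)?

Directly nullable (have an epsilon-production): Primary, Type, Body, Call, Tail, Cond.

{ Body, Call, Cond, Primary, Tail, Type }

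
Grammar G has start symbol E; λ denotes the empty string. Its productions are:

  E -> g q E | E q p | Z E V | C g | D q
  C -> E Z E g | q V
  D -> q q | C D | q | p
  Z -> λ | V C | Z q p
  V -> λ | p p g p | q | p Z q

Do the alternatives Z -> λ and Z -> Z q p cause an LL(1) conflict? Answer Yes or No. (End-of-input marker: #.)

FIRST(λ) = { λ } and FIRST(Z q p) = { g, p, q }.
The first alternative is nullable and FOLLOW(Z) = { g, p, q } shares g with FIRST of the second — conflict.

Yes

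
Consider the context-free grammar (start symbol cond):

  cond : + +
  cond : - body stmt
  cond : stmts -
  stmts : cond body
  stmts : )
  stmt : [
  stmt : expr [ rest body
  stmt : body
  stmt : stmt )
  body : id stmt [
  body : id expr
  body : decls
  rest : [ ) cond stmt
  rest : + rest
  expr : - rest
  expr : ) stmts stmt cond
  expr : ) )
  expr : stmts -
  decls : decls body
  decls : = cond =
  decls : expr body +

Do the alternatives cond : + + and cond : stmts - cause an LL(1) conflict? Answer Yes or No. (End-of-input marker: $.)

Yes

FIRST(+ +) = { + } and FIRST(stmts -) = { ), +, - }.
Both contain +, so the two alternatives are not disjoint — LL(1) conflict.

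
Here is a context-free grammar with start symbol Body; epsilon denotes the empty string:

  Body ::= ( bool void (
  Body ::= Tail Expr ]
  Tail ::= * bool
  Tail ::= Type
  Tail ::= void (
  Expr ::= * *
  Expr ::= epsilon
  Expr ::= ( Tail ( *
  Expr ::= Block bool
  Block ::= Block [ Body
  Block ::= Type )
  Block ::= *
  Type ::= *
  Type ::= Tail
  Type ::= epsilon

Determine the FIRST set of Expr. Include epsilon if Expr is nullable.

Expr ::= * * contributes {*}.
Expr ::= epsilon contributes epsilon.
Expr ::= ( Tail ( * contributes {(}.
From Expr ::= Block bool: add FIRST(Block) = { ), *, void }.
Union: FIRST(Expr) = { (, ), *, void, epsilon }.

{ (, ), *, void, epsilon }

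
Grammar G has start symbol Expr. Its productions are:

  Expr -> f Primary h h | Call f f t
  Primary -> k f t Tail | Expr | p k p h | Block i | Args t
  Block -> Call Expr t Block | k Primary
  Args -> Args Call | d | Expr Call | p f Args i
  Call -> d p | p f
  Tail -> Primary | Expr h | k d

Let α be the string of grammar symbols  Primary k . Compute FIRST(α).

Add FIRST(Primary) = { d, f, k, p }; Primary is not nullable, stop.

{ d, f, k, p }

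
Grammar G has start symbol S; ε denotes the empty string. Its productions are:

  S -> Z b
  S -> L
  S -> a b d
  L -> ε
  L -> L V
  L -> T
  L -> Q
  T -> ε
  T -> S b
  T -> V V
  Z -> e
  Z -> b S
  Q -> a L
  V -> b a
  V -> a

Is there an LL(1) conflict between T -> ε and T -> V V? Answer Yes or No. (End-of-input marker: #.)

FIRST(ε) = { ε } and FIRST(V V) = { a, b }.
The first alternative is nullable and FOLLOW(T) = { #, a, b } shares a with FIRST of the second — conflict.

Yes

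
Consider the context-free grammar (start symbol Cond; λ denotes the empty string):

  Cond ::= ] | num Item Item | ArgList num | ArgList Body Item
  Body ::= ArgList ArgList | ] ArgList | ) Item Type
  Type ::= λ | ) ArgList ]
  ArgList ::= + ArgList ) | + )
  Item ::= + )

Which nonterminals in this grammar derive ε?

Directly nullable (have an λ-production): Type.
No other nonterminal has a production whose RHS symbols are all nullable.

{ Type }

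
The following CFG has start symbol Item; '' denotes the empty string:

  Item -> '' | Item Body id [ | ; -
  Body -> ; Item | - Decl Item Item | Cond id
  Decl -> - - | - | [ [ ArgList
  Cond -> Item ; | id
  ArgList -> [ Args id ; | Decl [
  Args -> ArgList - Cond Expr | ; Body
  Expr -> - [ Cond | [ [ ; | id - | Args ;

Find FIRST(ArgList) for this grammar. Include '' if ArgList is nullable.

{ -, [ }

ArgList -> [ Args id ; contributes {[}.
From ArgList -> Decl [: add FIRST(Decl) = { -, [ }.
Union: FIRST(ArgList) = { -, [ }.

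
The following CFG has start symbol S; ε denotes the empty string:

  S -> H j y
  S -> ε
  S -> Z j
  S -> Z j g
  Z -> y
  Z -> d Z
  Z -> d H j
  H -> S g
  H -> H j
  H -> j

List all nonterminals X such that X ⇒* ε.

{ S }

Directly nullable (have an ε-production): S.
No other nonterminal has a production whose RHS symbols are all nullable.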